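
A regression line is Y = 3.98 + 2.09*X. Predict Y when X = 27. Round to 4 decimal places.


Substitute X = 27 into the equation:
Y = 3.98 + 2.09 * 27 = 3.98 + 56.4300 = 60.4100.

60.4100


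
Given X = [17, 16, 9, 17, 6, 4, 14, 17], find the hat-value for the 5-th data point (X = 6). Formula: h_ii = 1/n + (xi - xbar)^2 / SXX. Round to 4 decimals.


Compute xbar = 12.5000 with n = 8 observations.
SXX = 202.0000.
Leverage = 1/8 + (6 - 12.5000)^2/202.0000 = 0.3342.

0.3342


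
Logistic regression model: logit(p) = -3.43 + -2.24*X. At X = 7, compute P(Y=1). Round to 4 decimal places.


Compute z = -3.43 + (-2.24)(7) = -19.1100.
exp(-z) = 199235878.5302.
P = 1/(1 + 199235878.5302) = 0.0000.

0.0000


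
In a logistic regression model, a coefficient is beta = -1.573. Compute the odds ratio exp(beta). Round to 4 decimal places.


exp(-1.573) = 0.2074.
So the odds ratio is 0.2074.

0.2074


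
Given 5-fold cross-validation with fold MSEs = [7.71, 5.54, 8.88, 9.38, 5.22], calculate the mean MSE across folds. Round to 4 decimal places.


Total MSE across folds = 36.7300.
CV-MSE = 36.7300/5 = 7.3460.

7.3460


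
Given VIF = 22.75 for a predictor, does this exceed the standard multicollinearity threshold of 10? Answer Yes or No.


The threshold is 10.
VIF = 22.75 is >= 10.
Multicollinearity indication: Yes.

Yes


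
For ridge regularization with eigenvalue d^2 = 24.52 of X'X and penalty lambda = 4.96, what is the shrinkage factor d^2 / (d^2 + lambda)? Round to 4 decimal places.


Compute the denominator: 24.52 + 4.96 = 29.4800.
Shrinkage factor = 24.52 / 29.4800 = 0.8318.

0.8318


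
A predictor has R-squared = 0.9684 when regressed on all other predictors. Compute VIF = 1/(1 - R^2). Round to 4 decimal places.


VIF = 1 / (1 - 0.9684).
= 1 / 0.0316 = 31.6456.

31.6456


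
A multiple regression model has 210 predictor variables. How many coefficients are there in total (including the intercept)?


Including the intercept, the model has 210 predictor coefficients + 1 intercept.
Total = 211.

211


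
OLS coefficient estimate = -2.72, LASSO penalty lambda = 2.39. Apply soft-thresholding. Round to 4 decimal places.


Check: |-2.72| = 2.72 vs lambda = 2.39.
Since |beta| > lambda, coefficient = sign(beta)*(|beta| - lambda) = -0.3300.
Soft-thresholded coefficient = -0.3300.

-0.3300


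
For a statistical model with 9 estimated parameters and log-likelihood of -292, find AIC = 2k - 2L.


Compute:
2k = 2*9 = 18.
-2*loglik = -2*(-292) = 584.
AIC = 18 + 584 = 602.

602


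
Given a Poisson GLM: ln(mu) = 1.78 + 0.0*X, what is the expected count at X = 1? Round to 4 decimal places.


Compute eta = 1.78 + 0.0 * 1 = 1.7800.
Apply inverse link: mu = e^1.7800 = 5.9299.

5.9299


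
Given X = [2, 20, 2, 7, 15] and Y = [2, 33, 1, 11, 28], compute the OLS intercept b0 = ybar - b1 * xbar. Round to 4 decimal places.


The slope is b1 = 1.8277.
Sample means are xbar = 9.2000 and ybar = 15.0000.
Intercept: b0 = 15.0000 - (1.8277)(9.2000) = -1.8145.

-1.8145


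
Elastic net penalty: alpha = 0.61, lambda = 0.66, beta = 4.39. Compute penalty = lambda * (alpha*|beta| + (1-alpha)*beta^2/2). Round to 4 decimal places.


L1 component = 0.61 * |4.39| = 2.6779.
L2 component = 0.39 * 4.39^2 / 2 = 3.7581.
Penalty = 0.66 * (2.6779 + 3.7581) = 0.66 * 6.4360 = 4.2477.

4.2477


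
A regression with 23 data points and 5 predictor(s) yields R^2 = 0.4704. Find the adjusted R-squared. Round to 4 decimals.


Using the formula:
(1 - 0.4704) = 0.5296.
Multiply by 22/17: 0.5296 * 22 = 11.6512, then 11.6512 / 17 = 0.6854.
Adj R^2 = 1 - 0.6854 = 0.3146.

0.3146


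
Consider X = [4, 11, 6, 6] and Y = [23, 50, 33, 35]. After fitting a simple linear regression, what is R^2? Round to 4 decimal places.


After computing the OLS fit (b0=10.4579, b1=3.6729):
SSres = 11.8879, SStot = 372.7500.
R^2 = 1 - 11.8879/372.7500 = 0.9681.

0.9681


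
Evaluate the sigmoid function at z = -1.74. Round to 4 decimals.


Compute exp(1.7400) = 5.6973.
Sigmoid = 1 / (1 + 5.6973) = 1 / 6.6973 = 0.1493.

0.1493


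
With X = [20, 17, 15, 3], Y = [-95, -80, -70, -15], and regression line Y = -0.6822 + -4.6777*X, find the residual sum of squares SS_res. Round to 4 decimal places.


Predicted values from Y = -0.6822 + -4.6777*X.
Residuals: [-0.7638, 0.2031, 0.8477, -0.2847].
SSres = 1.4243.

1.4243


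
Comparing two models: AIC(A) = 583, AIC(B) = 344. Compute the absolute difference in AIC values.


Compute |583 - 344| = 239.
Model B has the smaller AIC.

239


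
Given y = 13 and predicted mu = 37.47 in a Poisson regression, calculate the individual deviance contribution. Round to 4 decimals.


Compute y*ln(y/mu) = 13*ln(13/37.47) = 13*-1.058591 = -13.761683.
y - mu = -24.47.
D = 2*(-13.761683 - (-24.47)) = 21.416634, which rounds to 21.4166.

21.4166


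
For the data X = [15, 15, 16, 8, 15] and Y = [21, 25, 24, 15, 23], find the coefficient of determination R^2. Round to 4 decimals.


Fit the OLS line: b0 = 5.9299, b1 = 1.1355.
SSres = 8.0140.
SStot = 63.2000.
R^2 = 1 - 8.0140/63.2000 = 0.8732.

0.8732


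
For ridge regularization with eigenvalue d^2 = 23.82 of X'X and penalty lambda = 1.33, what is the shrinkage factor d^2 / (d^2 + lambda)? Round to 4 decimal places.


Denominator = d^2 + lambda = 23.82 + 1.33 = 25.1500.
Shrinkage = 23.82 / 25.1500 = 0.9471.

0.9471


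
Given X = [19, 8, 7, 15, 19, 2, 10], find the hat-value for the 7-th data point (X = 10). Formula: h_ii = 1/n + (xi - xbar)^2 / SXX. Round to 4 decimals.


Mean of X: xbar = 11.4286.
SXX = 249.7143.
For X = 10: h = 1/7 + (10 - 11.4286)^2/249.7143 = 0.1510.

0.1510


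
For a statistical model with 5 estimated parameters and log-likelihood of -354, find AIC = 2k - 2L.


AIC = 2k - 2*loglik = 2(5) - 2(-354).
= 10 + 708 = 718.

718


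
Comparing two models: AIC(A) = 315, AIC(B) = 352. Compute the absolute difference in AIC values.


|AIC_A - AIC_B| = |315 - 352| = 37.
Model A is preferred (lower AIC).

37


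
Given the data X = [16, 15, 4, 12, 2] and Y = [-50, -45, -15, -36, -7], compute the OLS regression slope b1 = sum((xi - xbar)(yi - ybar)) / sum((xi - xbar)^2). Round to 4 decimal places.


The sample means are xbar = 9.8000 and ybar = -30.6000.
Compute S_xx = 164.8000 and S_xy = -481.6000.
Slope b1 = S_xy / S_xx = -481.6000 / 164.8000 = -2.9223.

-2.9223


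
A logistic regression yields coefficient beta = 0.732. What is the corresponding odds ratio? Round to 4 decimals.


exp(0.732) = 2.0792.
So the odds ratio is 2.0792.

2.0792


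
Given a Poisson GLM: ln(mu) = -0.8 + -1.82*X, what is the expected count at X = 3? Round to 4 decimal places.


Linear predictor: eta = -0.8 + (-1.82)(3) = -6.2600.
Expected count: mu = exp(-6.2600) = 0.0019.

0.0019


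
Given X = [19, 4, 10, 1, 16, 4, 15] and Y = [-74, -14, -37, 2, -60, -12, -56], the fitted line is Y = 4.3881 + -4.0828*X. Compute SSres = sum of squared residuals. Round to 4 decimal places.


Predicted values from Y = 4.3881 + -4.0828*X.
Residuals: [-0.8149, -2.0569, -0.5601, 1.6947, 0.9367, -0.0569, 0.8539].
SSres = 9.6904.

9.6904


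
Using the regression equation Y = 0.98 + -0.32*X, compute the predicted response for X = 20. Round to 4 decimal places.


Plug X = 20 into Y = 0.98 + -0.32*X:
Y = 0.98 + -6.4000 = -5.4200.

-5.4200


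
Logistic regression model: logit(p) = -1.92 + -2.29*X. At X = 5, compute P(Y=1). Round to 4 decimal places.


z = -1.92 + -2.29 * 5 = -13.3700.
Sigmoid: P = 1 / (1 + exp(13.3700)) = 0.0000.

0.0000


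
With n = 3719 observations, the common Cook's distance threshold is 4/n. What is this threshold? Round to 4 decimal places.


Cook's distance cutoff = 4/n = 4/3719.
= 0.0011.

0.0011


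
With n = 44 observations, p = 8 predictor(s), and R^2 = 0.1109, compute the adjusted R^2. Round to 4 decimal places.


Adjusted R^2 = 1 - (1 - R^2) * (n-1)/(n-p-1).
(1 - R^2) = 0.8891.
(n-1)/(n-p-1) = 43/35.
(1 - R^2) * (n-1) = 0.8891 * 43 = 38.2313.
Divide by (n-p-1): 38.2313 / 35 = 1.0923.
Adj R^2 = 1 - 1.0923 = -0.0923.

-0.0923


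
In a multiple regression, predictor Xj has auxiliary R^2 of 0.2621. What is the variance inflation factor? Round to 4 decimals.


Denominator: 1 - 0.2621 = 0.7379.
VIF = 1 / 0.7379 = 1.3552.

1.3552


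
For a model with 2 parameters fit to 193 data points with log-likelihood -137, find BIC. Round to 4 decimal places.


ln(193) = 5.262690.
k * ln(n) = 2 * 5.262690 = 10.525380.
-2L = 274.
BIC = 10.525380 + 274 = 284.525380, which rounds to 284.5254.

284.5254


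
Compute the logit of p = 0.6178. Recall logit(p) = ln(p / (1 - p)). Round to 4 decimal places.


The odds are p/(1-p) = 0.6178 / 0.3822 = 1.6164.
logit(p) = ln(1.6164) = 0.4802.

0.4802


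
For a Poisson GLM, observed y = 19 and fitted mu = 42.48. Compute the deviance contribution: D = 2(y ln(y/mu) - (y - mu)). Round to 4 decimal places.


First: ln(19/42.48) = -0.804594.
Then: 19 * -0.804594 = -15.287286.
y - mu = 19 - 42.48 = -23.48.
D = 2(-15.287286 - -23.48) = 16.385428, which rounds to 16.3854.

16.3854


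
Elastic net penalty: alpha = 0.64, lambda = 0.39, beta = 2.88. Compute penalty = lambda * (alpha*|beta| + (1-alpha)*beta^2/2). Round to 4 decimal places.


Compute:
L1 = 0.64 * 2.88 = 1.8432.
L2 = 0.36 * 2.88^2 / 2 = 1.4930.
Penalty = 0.39 * (1.8432 + 1.4930) = 1.3011.

1.3011


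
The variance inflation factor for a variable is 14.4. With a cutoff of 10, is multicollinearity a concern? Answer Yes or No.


Check: VIF = 14.4 vs threshold = 10.
Since 14.4 >= 10, the answer is Yes.

Yes


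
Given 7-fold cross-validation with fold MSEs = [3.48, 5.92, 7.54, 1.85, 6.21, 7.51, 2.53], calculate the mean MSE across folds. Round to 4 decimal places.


Add all fold MSEs: 35.0400.
Divide by k = 7: 35.0400/7 = 5.0057.

5.0057


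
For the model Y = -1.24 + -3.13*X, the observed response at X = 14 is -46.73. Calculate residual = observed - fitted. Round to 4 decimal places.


Fitted value at X = 14 is yhat = -1.24 + -3.13*14 = -45.0600.
Residual = -46.73 - -45.0600 = -1.6700.

-1.6700


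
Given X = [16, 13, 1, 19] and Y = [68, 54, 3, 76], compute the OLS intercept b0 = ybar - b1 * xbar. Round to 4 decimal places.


The slope is b1 = 4.1486.
Sample means are xbar = 12.2500 and ybar = 50.2500.
Intercept: b0 = 50.2500 - (4.1486)(12.2500) = -0.5703.

-0.5703


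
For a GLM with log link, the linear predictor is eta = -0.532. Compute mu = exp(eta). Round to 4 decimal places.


mu = exp(eta) = exp(-0.532).
= 0.5874.

0.5874


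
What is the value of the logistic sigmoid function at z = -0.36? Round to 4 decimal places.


Compute exp(0.3600) = 1.4333.
Sigmoid = 1 / (1 + 1.4333) = 1 / 2.4333 = 0.4110.

0.4110


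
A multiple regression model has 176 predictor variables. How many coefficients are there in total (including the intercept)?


Total coefficients = number of predictors + 1 (for the intercept).
= 176 + 1 = 177.

177


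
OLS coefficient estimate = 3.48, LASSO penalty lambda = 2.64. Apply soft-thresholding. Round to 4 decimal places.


Absolute value: |3.48| = 3.48.
Compare to lambda = 2.64.
Since |beta| > lambda, coefficient = sign(beta)*(|beta| - lambda) = 0.8400.

0.8400


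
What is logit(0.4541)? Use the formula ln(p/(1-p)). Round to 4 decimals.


1 - p = 0.5459.
p/(1-p) = 0.8318.
logit = ln(0.8318) = -0.1841.

-0.1841


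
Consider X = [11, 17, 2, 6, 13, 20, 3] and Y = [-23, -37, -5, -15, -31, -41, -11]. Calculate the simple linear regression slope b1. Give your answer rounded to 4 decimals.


The sample means are xbar = 10.2857 and ybar = -23.2857.
Compute S_xx = 287.4286 and S_xy = -561.4286.
Slope b1 = S_xy / S_xx = -561.4286 / 287.4286 = -1.9533.

-1.9533


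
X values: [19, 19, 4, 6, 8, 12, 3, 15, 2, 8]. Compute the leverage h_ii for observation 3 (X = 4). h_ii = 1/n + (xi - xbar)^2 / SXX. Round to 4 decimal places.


Compute xbar = 9.6000 with n = 10 observations.
SXX = 362.4000.
Leverage = 1/10 + (4 - 9.6000)^2/362.4000 = 0.1865.

0.1865


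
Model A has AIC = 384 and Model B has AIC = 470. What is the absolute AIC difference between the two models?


Compute |384 - 470| = 86.
Model A has the smaller AIC.

86


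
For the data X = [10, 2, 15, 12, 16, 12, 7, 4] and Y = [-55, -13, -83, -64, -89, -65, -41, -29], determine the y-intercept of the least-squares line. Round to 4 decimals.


The slope is b1 = -5.1592.
Sample means are xbar = 9.7500 and ybar = -54.8750.
Intercept: b0 = -54.8750 - (-5.1592)(9.7500) = -4.5732.

-4.5732


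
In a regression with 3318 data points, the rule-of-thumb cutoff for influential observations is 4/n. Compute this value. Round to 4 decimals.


Cook's distance cutoff = 4/n = 4/3318.
= 0.0012.

0.0012


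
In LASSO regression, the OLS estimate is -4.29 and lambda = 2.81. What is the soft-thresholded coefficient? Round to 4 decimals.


Absolute value: |-4.29| = 4.29.
Compare to lambda = 2.81.
Since |beta| > lambda, coefficient = sign(beta)*(|beta| - lambda) = -1.4800.

-1.4800


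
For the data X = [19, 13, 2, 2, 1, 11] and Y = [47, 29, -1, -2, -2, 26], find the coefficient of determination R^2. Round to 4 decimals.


The fitted line is Y = -6.2101 + 2.7971*X.
SSres = 7.4710, SStot = 2166.8333.
R^2 = 1 - SSres/SStot = 0.9966.

0.9966


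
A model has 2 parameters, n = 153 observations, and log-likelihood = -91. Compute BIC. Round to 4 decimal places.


k * ln(n) = 2 * ln(153) = 2 * 5.030438 = 10.060876.
-2 * loglik = -2 * (-91) = 182.
BIC = 10.060876 + 182 = 192.060876, which rounds to 192.0609.

192.0609


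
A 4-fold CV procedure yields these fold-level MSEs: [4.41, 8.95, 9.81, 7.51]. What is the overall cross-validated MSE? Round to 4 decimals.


Sum of fold MSEs = 30.6800.
Average = 30.6800 / 4 = 7.6700.

7.6700


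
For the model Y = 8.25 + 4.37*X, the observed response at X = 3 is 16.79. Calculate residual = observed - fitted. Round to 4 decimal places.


Compute yhat = 8.25 + (4.37)(3) = 21.3600.
Residual = actual - predicted = 16.79 - 21.3600 = -4.5700.

-4.5700


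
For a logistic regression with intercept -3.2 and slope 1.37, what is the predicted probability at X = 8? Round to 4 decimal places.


z = -3.2 + 1.37 * 8 = 7.7600.
Sigmoid: P = 1 / (1 + exp(-7.7600)) = 0.9996.

0.9996


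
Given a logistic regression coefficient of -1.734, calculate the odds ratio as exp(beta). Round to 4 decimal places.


The odds ratio is computed as:
OR = e^(-1.734) = 0.1766.

0.1766


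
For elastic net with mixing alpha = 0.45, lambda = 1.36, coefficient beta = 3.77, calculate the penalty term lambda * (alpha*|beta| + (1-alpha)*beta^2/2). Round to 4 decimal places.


Compute:
L1 = 0.45 * 3.77 = 1.6965.
L2 = 0.55 * 3.77^2 / 2 = 3.9085.
Penalty = 1.36 * (1.6965 + 3.9085) = 7.6229.

7.6229


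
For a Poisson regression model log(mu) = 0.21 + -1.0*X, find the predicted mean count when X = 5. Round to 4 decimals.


eta = 0.21 + -1.0 * 5 = -4.7900.
mu = exp(-4.7900) = 0.0083.

0.0083


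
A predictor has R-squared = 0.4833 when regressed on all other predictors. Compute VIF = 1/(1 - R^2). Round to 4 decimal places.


VIF = 1 / (1 - 0.4833).
= 1 / 0.5167 = 1.9354.

1.9354


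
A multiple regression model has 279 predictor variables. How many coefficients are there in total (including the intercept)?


Each predictor gets one coefficient, plus one intercept.
Total parameters = 279 + 1 = 280.

280


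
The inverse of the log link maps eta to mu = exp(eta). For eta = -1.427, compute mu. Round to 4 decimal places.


mu = exp(eta) = exp(-1.427).
= 0.2400.

0.2400


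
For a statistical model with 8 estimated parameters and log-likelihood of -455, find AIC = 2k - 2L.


Compute:
2k = 2*8 = 16.
-2*loglik = -2*(-455) = 910.
AIC = 16 + 910 = 926.

926


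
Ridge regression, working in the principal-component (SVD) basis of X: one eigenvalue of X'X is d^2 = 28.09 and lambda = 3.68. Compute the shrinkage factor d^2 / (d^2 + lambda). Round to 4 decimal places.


Compute the denominator: 28.09 + 3.68 = 31.7700.
Shrinkage factor = 28.09 / 31.7700 = 0.8842.

0.8842


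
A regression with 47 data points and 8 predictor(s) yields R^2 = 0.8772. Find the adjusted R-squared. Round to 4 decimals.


Adjusted R^2 = 1 - (1 - R^2) * (n-1)/(n-p-1).
(1 - R^2) = 0.1228.
(n-1)/(n-p-1) = 46/38.
(1 - R^2) * (n-1) = 0.1228 * 46 = 5.6488.
Divide by (n-p-1): 5.6488 / 38 = 0.1487.
Adj R^2 = 1 - 0.1487 = 0.8513.

0.8513


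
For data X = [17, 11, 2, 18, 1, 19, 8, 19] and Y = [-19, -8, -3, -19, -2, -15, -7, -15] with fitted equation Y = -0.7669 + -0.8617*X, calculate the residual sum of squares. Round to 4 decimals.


Compute predicted values, then residuals = yi - yhat_i.
Residuals: [-3.5842, 2.2456, -0.5097, -2.7225, -0.3714, 2.1392, 0.6605, 2.1392].
SSres = sum(residual^2) = 35.2876.

35.2876


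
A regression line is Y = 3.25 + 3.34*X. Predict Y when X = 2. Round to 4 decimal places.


Predicted value:
Y = 3.25 + (3.34)(2) = 3.25 + 6.6800 = 9.9300.

9.9300


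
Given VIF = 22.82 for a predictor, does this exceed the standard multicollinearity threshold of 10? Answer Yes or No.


The threshold is 10.
VIF = 22.82 is >= 10.
Multicollinearity indication: Yes.

Yes


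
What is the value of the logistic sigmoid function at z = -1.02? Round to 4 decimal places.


exp(1.0200) = 2.7732.
1 + exp(-z) = 3.7732.
sigmoid = 1/3.7732 = 0.2650.

0.2650


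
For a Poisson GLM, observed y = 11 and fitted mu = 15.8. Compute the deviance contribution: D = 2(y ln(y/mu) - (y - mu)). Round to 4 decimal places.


First: ln(11/15.8) = -0.362115.
Then: 11 * -0.362115 = -3.983265.
y - mu = 11 - 15.8 = -4.8.
D = 2(-3.983265 - -4.8) = 1.633470, which rounds to 1.6335.

1.6335


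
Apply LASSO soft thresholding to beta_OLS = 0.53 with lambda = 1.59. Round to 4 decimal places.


Check: |0.53| = 0.53 vs lambda = 1.59.
Since |beta| <= lambda, the coefficient is set to 0.
Soft-thresholded coefficient = 0.0000.

0.0000


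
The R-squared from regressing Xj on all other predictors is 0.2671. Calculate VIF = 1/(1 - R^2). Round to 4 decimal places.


Using VIF = 1/(1 - R^2_j):
1 - 0.2671 = 0.7329.
VIF = 1.3644.

1.3644


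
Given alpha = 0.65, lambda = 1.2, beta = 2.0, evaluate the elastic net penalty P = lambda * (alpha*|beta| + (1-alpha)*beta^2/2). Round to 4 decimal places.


L1 component = 0.65 * |2.0| = 1.3000.
L2 component = 0.35 * 2.0^2 / 2 = 0.7000.
Penalty = 1.2 * (1.3000 + 0.7000) = 1.2 * 2.0000 = 2.4000.

2.4000


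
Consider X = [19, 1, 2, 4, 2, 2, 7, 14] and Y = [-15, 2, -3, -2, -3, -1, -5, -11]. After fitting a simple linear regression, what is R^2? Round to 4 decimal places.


The fitted line is Y = 0.4292 + -0.8124*X.
SSres = 12.9722, SStot = 217.5000.
R^2 = 1 - SSres/SStot = 0.9404.

0.9404


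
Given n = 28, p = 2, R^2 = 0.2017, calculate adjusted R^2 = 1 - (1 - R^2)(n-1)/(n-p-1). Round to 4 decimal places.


Adjusted R^2 = 1 - (1 - R^2) * (n-1)/(n-p-1).
(1 - R^2) = 0.7983.
(n-1)/(n-p-1) = 27/25.
(1 - R^2) * (n-1) = 0.7983 * 27 = 21.5541.
Divide by (n-p-1): 21.5541 / 25 = 0.8622.
Adj R^2 = 1 - 0.8622 = 0.1378.

0.1378


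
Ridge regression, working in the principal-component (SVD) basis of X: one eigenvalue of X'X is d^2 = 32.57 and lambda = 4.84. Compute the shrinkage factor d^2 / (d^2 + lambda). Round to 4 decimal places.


d^2 + lambda = 32.57 + 4.84 = 37.4100.
Shrinkage factor = 32.57/37.4100 = 0.8706.

0.8706


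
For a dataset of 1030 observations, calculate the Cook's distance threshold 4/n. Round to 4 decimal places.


Cook's distance cutoff = 4/n = 4/1030.
= 0.0039.

0.0039


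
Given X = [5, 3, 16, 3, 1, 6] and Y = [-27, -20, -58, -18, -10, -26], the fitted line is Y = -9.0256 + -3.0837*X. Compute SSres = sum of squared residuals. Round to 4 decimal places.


Predicted values from Y = -9.0256 + -3.0837*X.
Residuals: [-2.5559, -1.7233, 0.3648, 0.2767, 2.1093, 1.5278].
SSres = 16.4953.

16.4953


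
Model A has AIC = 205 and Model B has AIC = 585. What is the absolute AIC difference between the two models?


|AIC_A - AIC_B| = |205 - 585| = 380.
Model A is preferred (lower AIC).

380


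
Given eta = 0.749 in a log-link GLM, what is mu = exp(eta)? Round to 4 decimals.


mu = exp(eta) = exp(0.749).
= 2.1149.

2.1149


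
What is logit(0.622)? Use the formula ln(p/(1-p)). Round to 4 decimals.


The odds are p/(1-p) = 0.622 / 0.378 = 1.6455.
logit(p) = ln(1.6455) = 0.4980.

0.4980


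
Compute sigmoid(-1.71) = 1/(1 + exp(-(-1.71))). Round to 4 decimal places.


exp(1.7100) = 5.5290.
1 + exp(-z) = 6.5290.
sigmoid = 1/6.5290 = 0.1532.

0.1532


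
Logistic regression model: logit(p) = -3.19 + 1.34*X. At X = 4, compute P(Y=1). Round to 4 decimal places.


z = -3.19 + 1.34 * 4 = 2.1700.
Sigmoid: P = 1 / (1 + exp(-2.1700)) = 0.8975.

0.8975


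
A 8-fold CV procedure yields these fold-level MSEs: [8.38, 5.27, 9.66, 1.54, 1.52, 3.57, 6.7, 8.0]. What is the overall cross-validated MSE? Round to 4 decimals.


Sum of fold MSEs = 44.6400.
Average = 44.6400 / 8 = 5.5800.

5.5800


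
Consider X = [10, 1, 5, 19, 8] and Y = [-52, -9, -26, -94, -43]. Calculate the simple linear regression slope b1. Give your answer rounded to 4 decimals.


The sample means are xbar = 8.6000 and ybar = -44.8000.
Compute S_xx = 181.2000 and S_xy = -862.6000.
Slope b1 = S_xy / S_xx = -862.6000 / 181.2000 = -4.7605.

-4.7605


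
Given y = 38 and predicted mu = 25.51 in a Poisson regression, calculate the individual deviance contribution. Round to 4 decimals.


y/mu = 38/25.51 = 1.489612 (approx.), and ln(38/25.51) = 0.398516.
y * ln(y/mu) = 38 * 0.398516 = 15.143608.
y - mu = 12.49.
D = 2 * (15.143608 - 12.49) = 5.307216, which rounds to 5.3072.

5.3072


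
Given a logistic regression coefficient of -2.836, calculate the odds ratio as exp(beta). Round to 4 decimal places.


The odds ratio is computed as:
OR = e^(-2.836) = 0.0587.

0.0587


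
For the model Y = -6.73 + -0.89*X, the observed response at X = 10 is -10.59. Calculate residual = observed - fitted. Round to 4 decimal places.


Fitted value at X = 10 is yhat = -6.73 + -0.89*10 = -15.6300.
Residual = -10.59 - -15.6300 = 5.0400.

5.0400


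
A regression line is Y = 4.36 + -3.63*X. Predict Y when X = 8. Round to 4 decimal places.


Plug X = 8 into Y = 4.36 + -3.63*X:
Y = 4.36 + -29.0400 = -24.6800.

-24.6800


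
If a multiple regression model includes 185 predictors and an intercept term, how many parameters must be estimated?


Including the intercept, the model has 185 predictor coefficients + 1 intercept.
Total = 186.

186


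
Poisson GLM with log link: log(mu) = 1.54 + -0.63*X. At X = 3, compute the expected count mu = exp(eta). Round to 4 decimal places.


Compute eta = 1.54 + -0.63 * 3 = -0.3500.
Apply inverse link: mu = e^-0.3500 = 0.7047.

0.7047


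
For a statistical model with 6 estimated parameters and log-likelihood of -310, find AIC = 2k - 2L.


AIC = 2*6 - 2*(-310).
= 12 + 620 = 632.

632


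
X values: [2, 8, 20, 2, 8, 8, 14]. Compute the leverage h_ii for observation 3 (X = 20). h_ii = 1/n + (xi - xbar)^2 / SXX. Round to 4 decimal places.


n = 7, xbar = 8.8571.
SXX = sum((xi - xbar)^2) = 246.8571.
h = 1/7 + (20 - 8.8571)^2 / 246.8571 = 0.6458.

0.6458


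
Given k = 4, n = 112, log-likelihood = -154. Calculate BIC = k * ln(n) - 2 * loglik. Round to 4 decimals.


k * ln(n) = 4 * ln(112) = 4 * 4.718499 = 18.873996.
-2 * loglik = -2 * (-154) = 308.
BIC = 18.873996 + 308 = 326.873996, which rounds to 326.8740.

326.8740


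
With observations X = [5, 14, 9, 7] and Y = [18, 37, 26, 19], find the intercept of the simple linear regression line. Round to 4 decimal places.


First find the slope: b1 = 2.2346.
Means: xbar = 8.7500, ybar = 25.0000.
b0 = ybar - b1 * xbar = 25.0000 - 2.2346 * 8.7500 = 5.4469.

5.4469


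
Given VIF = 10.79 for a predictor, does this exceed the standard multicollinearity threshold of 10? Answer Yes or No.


The threshold is 10.
VIF = 10.79 is >= 10.
Multicollinearity indication: Yes.

Yes


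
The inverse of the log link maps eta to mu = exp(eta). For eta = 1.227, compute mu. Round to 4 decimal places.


Apply the inverse link:
mu = e^1.227 = 3.4110.

3.4110


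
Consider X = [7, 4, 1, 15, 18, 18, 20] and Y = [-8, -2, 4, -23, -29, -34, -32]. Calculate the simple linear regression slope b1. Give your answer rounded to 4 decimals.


The sample means are xbar = 11.8571 and ybar = -17.7143.
Compute S_xx = 354.8571 and S_xy = -708.7143.
Slope b1 = S_xy / S_xx = -708.7143 / 354.8571 = -1.9972.

-1.9972


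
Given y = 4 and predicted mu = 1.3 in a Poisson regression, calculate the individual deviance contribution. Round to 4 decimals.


First: ln(4/1.3) = 1.123930.
Then: 4 * 1.123930 = 4.495720.
y - mu = 4 - 1.3 = 2.7.
D = 2(4.495720 - 2.7) = 3.591440, which rounds to 3.5914.

3.5914


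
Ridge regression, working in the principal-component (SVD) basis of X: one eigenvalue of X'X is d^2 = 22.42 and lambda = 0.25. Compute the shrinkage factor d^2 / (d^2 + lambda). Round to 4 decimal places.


d^2 + lambda = 22.42 + 0.25 = 22.6700.
Shrinkage factor = 22.42/22.6700 = 0.9890.

0.9890


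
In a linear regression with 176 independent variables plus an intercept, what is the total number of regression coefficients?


Each predictor gets one coefficient, plus one intercept.
Total parameters = 176 + 1 = 177.

177


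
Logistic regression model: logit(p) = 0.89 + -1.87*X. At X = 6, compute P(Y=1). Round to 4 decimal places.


z = 0.89 + -1.87 * 6 = -10.3300.
Sigmoid: P = 1 / (1 + exp(10.3300)) = 0.0000.

0.0000


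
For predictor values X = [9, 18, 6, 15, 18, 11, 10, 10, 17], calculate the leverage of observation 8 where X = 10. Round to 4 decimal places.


n = 9, xbar = 12.6667.
SXX = sum((xi - xbar)^2) = 156.0000.
h = 1/9 + (10 - 12.6667)^2 / 156.0000 = 0.1567.

0.1567


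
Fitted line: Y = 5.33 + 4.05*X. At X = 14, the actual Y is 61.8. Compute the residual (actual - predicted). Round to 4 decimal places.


Compute yhat = 5.33 + (4.05)(14) = 62.0300.
Residual = actual - predicted = 61.8 - 62.0300 = -0.2300.

-0.2300


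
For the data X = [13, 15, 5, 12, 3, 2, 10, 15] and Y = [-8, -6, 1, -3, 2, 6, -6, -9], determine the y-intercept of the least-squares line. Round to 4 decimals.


The slope is b1 = -0.9419.
Sample means are xbar = 9.3750 and ybar = -2.8750.
Intercept: b0 = -2.8750 - (-0.9419)(9.3750) = 5.9551.

5.9551


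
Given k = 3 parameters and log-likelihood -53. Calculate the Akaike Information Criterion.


AIC = 2*3 - 2*(-53).
= 6 + 106 = 112.

112


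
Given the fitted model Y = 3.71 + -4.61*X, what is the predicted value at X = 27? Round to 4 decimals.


Substitute X = 27 into the equation:
Y = 3.71 + -4.61 * 27 = 3.71 + -124.4700 = -120.7600.

-120.7600


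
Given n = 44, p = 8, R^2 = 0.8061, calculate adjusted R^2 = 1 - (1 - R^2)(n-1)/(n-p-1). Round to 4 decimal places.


Plug in: Adj R^2 = 1 - (1 - 0.8061) * 43/35.
= 1 - 0.1939 * 43/35
= 1 - 8.3377 / 35
= 1 - 0.2382 = 0.7618.

0.7618


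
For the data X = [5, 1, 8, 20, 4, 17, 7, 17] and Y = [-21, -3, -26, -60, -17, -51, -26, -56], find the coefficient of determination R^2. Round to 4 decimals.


The fitted line is Y = -4.0259 + -2.8835*X.
SSres = 44.0822, SStot = 2978.0000.
R^2 = 1 - SSres/SStot = 0.9852.

0.9852


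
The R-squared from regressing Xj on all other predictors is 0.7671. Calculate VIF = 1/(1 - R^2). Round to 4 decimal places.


Denominator: 1 - 0.7671 = 0.2329.
VIF = 1 / 0.2329 = 4.2937.

4.2937


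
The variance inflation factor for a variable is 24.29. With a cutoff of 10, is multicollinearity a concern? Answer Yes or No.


Check: VIF = 24.29 vs threshold = 10.
Since 24.29 >= 10, the answer is Yes.

Yes


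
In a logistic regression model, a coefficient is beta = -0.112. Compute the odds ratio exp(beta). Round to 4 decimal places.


Odds ratio = exp(beta) = exp(-0.112).
= 0.8940.

0.8940


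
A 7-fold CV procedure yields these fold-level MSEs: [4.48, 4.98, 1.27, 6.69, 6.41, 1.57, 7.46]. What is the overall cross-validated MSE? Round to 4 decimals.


Total MSE across folds = 32.8600.
CV-MSE = 32.8600/7 = 4.6943.

4.6943


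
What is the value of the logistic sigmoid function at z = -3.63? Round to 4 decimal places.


exp(3.6300) = 37.7128.
1 + exp(-z) = 38.7128.
sigmoid = 1/38.7128 = 0.0258.

0.0258


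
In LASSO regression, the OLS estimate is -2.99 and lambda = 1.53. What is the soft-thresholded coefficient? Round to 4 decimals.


|beta_OLS| = 2.99.
lambda = 1.53.
Since |beta| > lambda, coefficient = sign(beta)*(|beta| - lambda) = -1.4600.
Result = -1.4600.

-1.4600


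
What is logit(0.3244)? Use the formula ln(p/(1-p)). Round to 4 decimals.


1 - p = 0.6756.
p/(1-p) = 0.4802.
logit = ln(0.4802) = -0.7336.

-0.7336


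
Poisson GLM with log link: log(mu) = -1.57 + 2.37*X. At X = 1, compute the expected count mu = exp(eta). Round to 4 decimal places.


eta = -1.57 + 2.37 * 1 = 0.8000.
mu = exp(0.8000) = 2.2255.

2.2255


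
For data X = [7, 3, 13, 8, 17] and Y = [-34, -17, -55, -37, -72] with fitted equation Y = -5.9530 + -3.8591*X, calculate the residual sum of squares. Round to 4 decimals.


Predicted values from Y = -5.9530 + -3.8591*X.
Residuals: [-1.0333, 0.5303, 1.1213, -0.1742, -0.4423].
SSres = 2.8322.

2.8322


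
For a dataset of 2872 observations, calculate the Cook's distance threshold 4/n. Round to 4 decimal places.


Using the rule of thumb:
Threshold = 4 / 2872 = 0.0014.

0.0014


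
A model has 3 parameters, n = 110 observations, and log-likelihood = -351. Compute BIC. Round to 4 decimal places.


k * ln(n) = 3 * ln(110) = 3 * 4.700480 = 14.101440.
-2 * loglik = -2 * (-351) = 702.
BIC = 14.101440 + 702 = 716.101440, which rounds to 716.1014.

716.1014


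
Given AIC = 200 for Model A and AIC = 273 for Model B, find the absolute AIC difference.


Compute |200 - 273| = 73.
Model A has the smaller AIC.

73


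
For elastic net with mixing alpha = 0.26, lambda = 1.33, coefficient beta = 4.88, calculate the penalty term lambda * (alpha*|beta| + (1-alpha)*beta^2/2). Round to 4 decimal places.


Compute:
L1 = 0.26 * 4.88 = 1.2688.
L2 = 0.74 * 4.88^2 / 2 = 8.8113.
Penalty = 1.33 * (1.2688 + 8.8113) = 13.4066.

13.4066


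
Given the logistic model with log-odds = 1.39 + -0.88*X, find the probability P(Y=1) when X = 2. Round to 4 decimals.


z = 1.39 + -0.88 * 2 = -0.3700.
Sigmoid: P = 1 / (1 + exp(0.3700)) = 0.4085.

0.4085


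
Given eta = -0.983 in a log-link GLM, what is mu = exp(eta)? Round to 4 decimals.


Apply the inverse link:
mu = e^-0.983 = 0.3742.

0.3742


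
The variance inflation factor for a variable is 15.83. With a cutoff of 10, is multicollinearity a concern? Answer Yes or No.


Compare VIF = 15.83 to the threshold of 10.
15.83 >= 10, so the answer is Yes.

Yes


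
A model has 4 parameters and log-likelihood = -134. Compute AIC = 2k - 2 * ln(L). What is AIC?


AIC = 2*4 - 2*(-134).
= 8 + 268 = 276.

276


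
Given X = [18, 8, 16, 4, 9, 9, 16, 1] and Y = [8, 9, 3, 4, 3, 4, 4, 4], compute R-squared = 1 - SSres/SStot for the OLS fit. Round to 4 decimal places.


The fitted line is Y = 4.2443 + 0.0623*X.
SSres = 35.8706, SStot = 36.8750.
R^2 = 1 - SSres/SStot = 0.0272.

0.0272


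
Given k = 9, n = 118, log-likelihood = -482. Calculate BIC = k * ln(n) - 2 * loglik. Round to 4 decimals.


ln(118) = 4.770685.
k * ln(n) = 9 * 4.770685 = 42.936165.
-2L = 964.
BIC = 42.936165 + 964 = 1006.936165, which rounds to 1006.9362.

1006.9362


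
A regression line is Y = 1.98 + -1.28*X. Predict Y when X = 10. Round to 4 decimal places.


Plug X = 10 into Y = 1.98 + -1.28*X:
Y = 1.98 + -12.8000 = -10.8200.

-10.8200


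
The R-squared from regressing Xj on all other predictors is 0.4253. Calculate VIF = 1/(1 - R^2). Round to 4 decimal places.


Denominator: 1 - 0.4253 = 0.5747.
VIF = 1 / 0.5747 = 1.7400.

1.7400


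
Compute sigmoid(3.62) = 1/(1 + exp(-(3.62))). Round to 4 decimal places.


Compute exp(-3.6200) = 0.0268.
Sigmoid = 1 / (1 + 0.0268) = 1 / 1.0268 = 0.9739.

0.9739


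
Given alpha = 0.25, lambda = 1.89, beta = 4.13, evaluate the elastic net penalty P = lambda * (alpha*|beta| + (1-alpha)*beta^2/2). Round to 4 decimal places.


alpha * |beta| = 0.25 * 4.13 = 1.0325.
(1-alpha) * beta^2/2 = 0.75 * 17.0569/2 = 6.3963.
Total = 1.89 * (1.0325 + 6.3963) = 14.0405.

14.0405


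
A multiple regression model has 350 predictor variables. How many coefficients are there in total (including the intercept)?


Total coefficients = number of predictors + 1 (for the intercept).
= 350 + 1 = 351.

351


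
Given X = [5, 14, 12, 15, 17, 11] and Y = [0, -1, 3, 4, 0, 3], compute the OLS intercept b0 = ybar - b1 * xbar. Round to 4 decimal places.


Compute b1 = 0.0458 from the OLS formula.
With xbar = 12.3333 and ybar = 1.5000, the intercept is:
b0 = 1.5000 - 0.0458 * 12.3333 = 0.9351.

0.9351


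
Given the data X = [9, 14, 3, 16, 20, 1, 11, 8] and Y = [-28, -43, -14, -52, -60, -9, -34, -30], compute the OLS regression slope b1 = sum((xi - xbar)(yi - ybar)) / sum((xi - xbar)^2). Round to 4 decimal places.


First compute the means: xbar = 10.2500, ybar = -33.7500.
Then S_xx = sum((xi - xbar)^2) = 287.5000.
S_xy = sum((xi - xbar)(yi - ybar)) = -783.5000.
b1 = S_xy / S_xx = -783.5000 / 287.5000 = -2.7252.

-2.7252


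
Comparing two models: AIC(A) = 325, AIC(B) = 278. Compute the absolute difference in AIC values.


|AIC_A - AIC_B| = |325 - 278| = 47.
Model B is preferred (lower AIC).

47


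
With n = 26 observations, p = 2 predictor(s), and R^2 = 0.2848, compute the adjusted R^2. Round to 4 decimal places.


Using the formula:
(1 - 0.2848) = 0.7152.
Multiply by 25/23: 0.7152 * 25 = 17.8800, then 17.8800 / 23 = 0.7774.
Adj R^2 = 1 - 0.7774 = 0.2226.

0.2226


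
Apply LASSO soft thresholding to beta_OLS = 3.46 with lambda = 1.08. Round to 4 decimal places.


Absolute value: |3.46| = 3.46.
Compare to lambda = 1.08.
Since |beta| > lambda, coefficient = sign(beta)*(|beta| - lambda) = 2.3800.

2.3800


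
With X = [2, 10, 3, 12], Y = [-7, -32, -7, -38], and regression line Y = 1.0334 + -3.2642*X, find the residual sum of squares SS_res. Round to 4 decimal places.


Compute predicted values, then residuals = yi - yhat_i.
Residuals: [-1.5050, -0.3914, 1.7592, 0.1370].
SSres = sum(residual^2) = 5.5318.

5.5318


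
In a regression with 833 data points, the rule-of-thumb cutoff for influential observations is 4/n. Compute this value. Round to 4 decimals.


Cook's distance cutoff = 4/n = 4/833.
= 0.0048.

0.0048


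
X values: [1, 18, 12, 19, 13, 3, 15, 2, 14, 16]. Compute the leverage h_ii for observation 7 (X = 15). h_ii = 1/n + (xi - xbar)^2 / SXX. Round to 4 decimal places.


Mean of X: xbar = 11.3000.
SXX = 412.1000.
For X = 15: h = 1/10 + (15 - 11.3000)^2/412.1000 = 0.1332.

0.1332


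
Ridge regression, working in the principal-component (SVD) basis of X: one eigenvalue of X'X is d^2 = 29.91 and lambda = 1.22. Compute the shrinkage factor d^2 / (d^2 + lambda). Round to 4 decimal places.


d^2 + lambda = 29.91 + 1.22 = 31.1300.
Shrinkage factor = 29.91/31.1300 = 0.9608.

0.9608


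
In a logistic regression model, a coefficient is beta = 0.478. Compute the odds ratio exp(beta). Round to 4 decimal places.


Odds ratio = exp(beta) = exp(0.478).
= 1.6128.

1.6128


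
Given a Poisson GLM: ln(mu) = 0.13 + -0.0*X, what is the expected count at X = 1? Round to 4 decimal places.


Compute eta = 0.13 + -0.0 * 1 = 0.1300.
Apply inverse link: mu = e^0.1300 = 1.1388.

1.1388


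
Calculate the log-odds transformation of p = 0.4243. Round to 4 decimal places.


Compute the odds: 0.4243/0.5757 = 0.7370.
Take the natural log: ln(0.7370) = -0.3051.

-0.3051


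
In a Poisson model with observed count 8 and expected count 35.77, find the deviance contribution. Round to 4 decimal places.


y/mu = 8/35.77 = 0.223651 (approx.), and ln(8/35.77) = -1.497668.
y * ln(y/mu) = 8 * -1.497668 = -11.981344.
y - mu = -27.77.
D = 2 * (-11.981344 - -27.77) = 31.577312, which rounds to 31.5773.

31.5773


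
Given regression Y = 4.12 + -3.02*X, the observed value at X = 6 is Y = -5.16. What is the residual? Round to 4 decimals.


Fitted value at X = 6 is yhat = 4.12 + -3.02*6 = -14.0000.
Residual = -5.16 - -14.0000 = 8.8400.

8.8400


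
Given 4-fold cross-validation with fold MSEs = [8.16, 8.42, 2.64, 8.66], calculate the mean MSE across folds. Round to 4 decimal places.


Sum of fold MSEs = 27.8800.
Average = 27.8800 / 4 = 6.9700.

6.9700


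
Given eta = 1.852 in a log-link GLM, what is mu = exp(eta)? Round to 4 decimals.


Apply the inverse link:
mu = e^1.852 = 6.3726.

6.3726


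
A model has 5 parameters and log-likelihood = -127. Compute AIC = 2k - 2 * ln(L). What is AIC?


AIC = 2*5 - 2*(-127).
= 10 + 254 = 264.

264


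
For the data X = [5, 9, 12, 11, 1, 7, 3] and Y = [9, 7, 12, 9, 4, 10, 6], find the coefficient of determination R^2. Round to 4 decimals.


After computing the OLS fit (b0=4.5977, b1=0.5170):
SSres = 15.8994, SStot = 42.8571.
R^2 = 1 - 15.8994/42.8571 = 0.6290.

0.6290


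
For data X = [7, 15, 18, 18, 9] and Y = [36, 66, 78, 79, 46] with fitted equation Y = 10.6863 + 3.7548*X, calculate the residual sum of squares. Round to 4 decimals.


Predicted values from Y = 10.6863 + 3.7548*X.
Residuals: [-0.9699, -1.0083, -0.2727, 0.7273, 1.5205].
SSres = 4.8726.

4.8726


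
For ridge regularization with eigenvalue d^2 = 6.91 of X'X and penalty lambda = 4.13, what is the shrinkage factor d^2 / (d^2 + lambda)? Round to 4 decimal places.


Compute the denominator: 6.91 + 4.13 = 11.0400.
Shrinkage factor = 6.91 / 11.0400 = 0.6259.

0.6259


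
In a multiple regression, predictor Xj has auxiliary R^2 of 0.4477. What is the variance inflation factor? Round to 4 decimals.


Using VIF = 1/(1 - R^2_j):
1 - 0.4477 = 0.5523.
VIF = 1.8106.

1.8106


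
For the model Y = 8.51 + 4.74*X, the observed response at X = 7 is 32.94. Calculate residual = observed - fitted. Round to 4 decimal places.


Fitted value at X = 7 is yhat = 8.51 + 4.74*7 = 41.6900.
Residual = 32.94 - 41.6900 = -8.7500.

-8.7500


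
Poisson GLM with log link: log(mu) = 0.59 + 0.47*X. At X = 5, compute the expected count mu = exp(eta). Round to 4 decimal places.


Compute eta = 0.59 + 0.47 * 5 = 2.9400.
Apply inverse link: mu = e^2.9400 = 18.9158.

18.9158


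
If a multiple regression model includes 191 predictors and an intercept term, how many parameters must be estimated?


Including the intercept, the model has 191 predictor coefficients + 1 intercept.
Total = 192.

192


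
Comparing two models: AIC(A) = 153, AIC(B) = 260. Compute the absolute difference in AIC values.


|AIC_A - AIC_B| = |153 - 260| = 107.
Model A is preferred (lower AIC).

107


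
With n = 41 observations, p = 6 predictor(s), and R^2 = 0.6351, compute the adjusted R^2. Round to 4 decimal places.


Using the formula:
(1 - 0.6351) = 0.3649.
Multiply by 40/34: 0.3649 * 40 = 14.5960, then 14.5960 / 34 = 0.4293.
Adj R^2 = 1 - 0.4293 = 0.5707.

0.5707


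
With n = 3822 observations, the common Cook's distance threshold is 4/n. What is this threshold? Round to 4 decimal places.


Cook's distance cutoff = 4/n = 4/3822.
= 0.0010.

0.0010


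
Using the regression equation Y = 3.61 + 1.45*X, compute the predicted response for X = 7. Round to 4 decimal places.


Plug X = 7 into Y = 3.61 + 1.45*X:
Y = 3.61 + 10.1500 = 13.7600.

13.7600
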